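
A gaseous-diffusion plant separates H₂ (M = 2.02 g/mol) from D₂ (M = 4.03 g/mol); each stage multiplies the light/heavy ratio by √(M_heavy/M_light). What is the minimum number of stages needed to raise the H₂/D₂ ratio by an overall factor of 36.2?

11

With α = √(4.03/2.02) per stage, ln α = ½ ln(1.99505) = 0.3453.
Need α^N ≥ 36.2 ⇒ N ≥ ln(36.2) / ln α = 3.589 / 0.3453 = 10.39.
Rounding up, N = 11 stages.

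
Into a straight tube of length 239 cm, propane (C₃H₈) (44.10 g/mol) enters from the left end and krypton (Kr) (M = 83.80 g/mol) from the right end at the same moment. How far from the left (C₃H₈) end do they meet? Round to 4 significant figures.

Distances travelled in equal time are proportional to diffusion rates, so d_C₃H₈/d_Kr = √(M_Kr/M_C₃H₈) = √(83.80/44.10) = 1.378.
With d_C₃H₈ + d_Kr = 239 cm, d_Kr = 239/(1 + 1.378) = 100.5 cm.
d_C₃H₈ = 239 − 100.5 = 138.5 cm.

138.5 cm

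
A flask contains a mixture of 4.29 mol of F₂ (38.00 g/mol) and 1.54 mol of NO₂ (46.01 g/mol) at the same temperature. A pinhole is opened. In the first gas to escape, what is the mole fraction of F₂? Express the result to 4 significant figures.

The effusion rate of species i is ∝ p_i/√M_i ∝ n_i/√M_i.
Mole fraction of F₂ in the effusate = (n_F₂/√M_F₂) / (n_F₂/√M_F₂ + n_NO₂/√M_NO₂)
= (4.29/√38.00) / (4.29/√38.00 + 1.54/√46.01) = 0.6959/(0.6959 + 0.2270) = 0.7540.

0.7540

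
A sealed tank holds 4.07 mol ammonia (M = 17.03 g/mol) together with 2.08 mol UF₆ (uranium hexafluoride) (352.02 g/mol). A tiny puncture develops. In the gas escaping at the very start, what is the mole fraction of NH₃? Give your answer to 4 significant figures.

Effusion rate of each component ∝ n_i/√M_i (partial pressure × 1/√M).
x_NH₃(eff) = (n_NH₃/√M_NH₃) / (n_NH₃/√M_NH₃ + n_UF₆/√M_UF₆)
= (4.07/√17.03) / (4.07/√17.03 + 2.08/√352.02) = 0.9863/(0.9863 + 0.1109) = 0.8990.

0.8990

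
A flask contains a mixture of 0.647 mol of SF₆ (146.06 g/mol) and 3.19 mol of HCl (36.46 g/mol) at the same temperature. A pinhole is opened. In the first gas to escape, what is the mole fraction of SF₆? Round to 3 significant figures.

Each component's effusion rate ∝ (its partial pressure)·(1/√M) ∝ n_i/√M_i.
Mole fraction of SF₆ in the effusate = (n_SF₆/√M_SF₆) / (n_SF₆/√M_SF₆ + n_HCl/√M_HCl)
= (0.647/√146.06) / (0.647/√146.06 + 3.19/√36.46) = 0.05354/(0.05354 + 0.5283) = 0.0920.

0.0920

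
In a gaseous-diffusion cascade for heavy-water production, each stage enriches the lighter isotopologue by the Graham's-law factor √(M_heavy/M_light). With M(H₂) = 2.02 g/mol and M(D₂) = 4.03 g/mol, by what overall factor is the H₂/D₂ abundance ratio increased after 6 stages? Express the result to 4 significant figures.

7.941

Overall factor = α^6 with α = √(4.03/2.02), i.e. (4.03/2.02)^(6/2).
= 1.99505^3 = 7.941.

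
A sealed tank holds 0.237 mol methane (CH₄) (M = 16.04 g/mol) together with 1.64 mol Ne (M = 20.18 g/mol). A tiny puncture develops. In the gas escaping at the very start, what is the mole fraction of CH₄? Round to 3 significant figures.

0.139

The effusion rate of species i is ∝ p_i/√M_i ∝ n_i/√M_i.
Mole fraction of CH₄ in the effusate = (n_CH₄/√M_CH₄) / (n_CH₄/√M_CH₄ + n_Ne/√M_Ne)
= (0.237/√16.04) / (0.237/√16.04 + 1.64/√20.18) = 0.05918/(0.05918 + 0.3651) = 0.139.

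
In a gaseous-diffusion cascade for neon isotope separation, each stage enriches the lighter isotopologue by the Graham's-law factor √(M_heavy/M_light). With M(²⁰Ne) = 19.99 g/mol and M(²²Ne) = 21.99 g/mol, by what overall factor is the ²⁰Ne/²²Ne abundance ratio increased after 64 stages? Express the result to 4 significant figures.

21.14

The single-stage factor is √(M_heavy/M_light), so 64 stages give [√(21.99/19.99)]^64 = (21.99/19.99)^(64/2).
= 1.10005^32 = 21.14.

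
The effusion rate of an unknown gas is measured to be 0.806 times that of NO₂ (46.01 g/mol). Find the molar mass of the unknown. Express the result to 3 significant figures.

From Graham's law, rate_X/rate_NO₂ = √(M_NO₂/M_X).
0.806 = √(46.01/M_X)
M_X = 46.01 / 0.806² = 46.01 / 0.6496 = 70.8 g/mol

70.8 g/mol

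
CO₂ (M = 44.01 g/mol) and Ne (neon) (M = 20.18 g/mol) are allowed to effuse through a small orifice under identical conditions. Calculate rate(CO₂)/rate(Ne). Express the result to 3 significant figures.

0.677

Using Graham's law: rate_CO₂/rate_Ne = √(M_Ne/M_CO₂) = √(20.18/44.01) = √0.4585 = 0.677.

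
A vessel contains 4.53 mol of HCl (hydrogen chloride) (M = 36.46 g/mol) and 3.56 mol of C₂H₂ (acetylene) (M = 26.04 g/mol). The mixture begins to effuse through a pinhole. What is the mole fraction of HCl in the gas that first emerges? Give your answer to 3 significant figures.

Each component's effusion rate ∝ (its partial pressure)·(1/√M) ∝ n_i/√M_i.
So x_HCl in the escaping gas = (n_HCl/√M_HCl) / Σ(n_i/√M_i)
= (4.53/√36.46) / (4.53/√36.46 + 3.56/√26.04) = 0.7502/(0.7502 + 0.6976) = 0.518.

0.518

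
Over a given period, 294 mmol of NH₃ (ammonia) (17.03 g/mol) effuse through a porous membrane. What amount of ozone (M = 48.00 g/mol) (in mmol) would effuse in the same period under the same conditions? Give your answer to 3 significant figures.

175 mmol

Since effusion rate ∝ 1/√M, rate_O₃/rate_NH₃ = √(M_NH₃/M_O₃) = √(17.03/48.00) = √0.3548 = 0.5956.
So the amount for O₃ is 294 × 0.5956 = 175 mmol.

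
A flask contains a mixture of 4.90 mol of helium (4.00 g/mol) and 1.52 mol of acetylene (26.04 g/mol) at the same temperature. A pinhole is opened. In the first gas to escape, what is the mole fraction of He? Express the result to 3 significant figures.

The effusion rate of species i is ∝ p_i/√M_i ∝ n_i/√M_i.
x_He(eff) = (n_He/√M_He) / (n_He/√M_He + n_C₂H₂/√M_C₂H₂)
= (4.90/√4.00) / (4.90/√4.00 + 1.52/√26.04) = 2.450/(2.450 + 0.2979) = 0.892.

0.892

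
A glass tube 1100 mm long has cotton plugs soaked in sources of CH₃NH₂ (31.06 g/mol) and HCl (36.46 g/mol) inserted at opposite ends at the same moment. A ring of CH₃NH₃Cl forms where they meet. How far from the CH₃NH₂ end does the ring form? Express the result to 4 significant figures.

In equal time, each gas travels a distance ∝ its rate ∝ 1/√M, so d_CH₃NH₂/d_HCl = √(M_HCl/M_CH₃NH₂) = √(36.46/31.06) = 1.083.
With d_CH₃NH₂ + d_HCl = 1100 mm, d_HCl = 1100/(1 + 1.083) = 528.0 mm.
d_CH₃NH₂ = 1100 − 528.0 = 572.0 mm.

572.0 mm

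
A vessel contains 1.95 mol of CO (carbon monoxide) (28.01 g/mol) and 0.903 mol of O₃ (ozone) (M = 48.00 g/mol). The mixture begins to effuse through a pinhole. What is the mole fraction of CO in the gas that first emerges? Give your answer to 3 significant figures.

Each component's effusion rate ∝ (its partial pressure)·(1/√M) ∝ n_i/√M_i.
So x_CO in the escaping gas = (n_CO/√M_CO) / Σ(n_i/√M_i)
= (1.95/√28.01) / (1.95/√28.01 + 0.903/√48.00) = 0.3684/(0.3684 + 0.1303) = 0.739.

0.739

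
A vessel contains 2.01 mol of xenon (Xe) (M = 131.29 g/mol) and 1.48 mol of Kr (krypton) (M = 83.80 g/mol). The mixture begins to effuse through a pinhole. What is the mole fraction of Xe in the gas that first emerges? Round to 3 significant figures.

0.520

The effusion rate of species i is ∝ p_i/√M_i ∝ n_i/√M_i.
So x_Xe in the escaping gas = (n_Xe/√M_Xe) / Σ(n_i/√M_i)
= (2.01/√131.29) / (2.01/√131.29 + 1.48/√83.80) = 0.1754/(0.1754 + 0.1617) = 0.520.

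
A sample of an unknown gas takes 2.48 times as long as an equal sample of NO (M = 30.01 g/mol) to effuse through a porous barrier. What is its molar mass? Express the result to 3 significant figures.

185 g/mol

Graham's law gives t_X/t_NO = √(M_X/M_NO).
2.48 = √(M_X/30.01)
M_X = 30.01 × 2.48² = 30.01 × 6.150 = 185 g/mol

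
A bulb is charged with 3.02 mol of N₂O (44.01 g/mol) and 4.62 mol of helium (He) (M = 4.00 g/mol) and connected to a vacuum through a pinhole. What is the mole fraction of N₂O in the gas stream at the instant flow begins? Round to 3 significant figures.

Effusion rate of each component ∝ n_i/√M_i (partial pressure × 1/√M).
Mole fraction of N₂O in the effusate = (n_N₂O/√M_N₂O) / (n_N₂O/√M_N₂O + n_He/√M_He)
= (3.02/√44.01) / (3.02/√44.01 + 4.62/√4.00) = 0.4552/(0.4552 + 2.310) = 0.165.

0.165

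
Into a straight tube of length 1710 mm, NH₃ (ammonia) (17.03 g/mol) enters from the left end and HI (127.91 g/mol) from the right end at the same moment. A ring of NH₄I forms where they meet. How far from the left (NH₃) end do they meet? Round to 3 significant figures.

Graham's law gives d_NH₃/d_HI = rate_NH₃/rate_HI = √(M_HI/M_NH₃) = √(127.91/17.03) = 2.741.
With d_NH₃ + d_HI = 1710 mm, d_HI = 1710/(1 + 2.741) = 457.1 mm.
d_NH₃ = 1710 − 457.1 = 1250 mm.

1250 mm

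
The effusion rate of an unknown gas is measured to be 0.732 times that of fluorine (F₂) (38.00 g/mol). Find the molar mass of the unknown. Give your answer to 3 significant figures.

Graham's law gives rate_X/rate_F₂ = √(M_F₂/M_X).
0.732 = √(38.00/M_X)
M_X = 38.00 / 0.732² = 38.00 / 0.5358 = 70.9 g/mol

70.9 g/mol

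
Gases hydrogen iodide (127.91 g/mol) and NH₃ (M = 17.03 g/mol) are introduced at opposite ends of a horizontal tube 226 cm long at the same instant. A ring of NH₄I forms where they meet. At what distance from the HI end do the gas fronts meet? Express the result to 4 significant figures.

60.42 cm

Distances travelled in equal time are proportional to diffusion rates, so d_HI/d_NH₃ = √(M_NH₃/M_HI) = √(17.03/127.91) = 0.3649.
With d_HI + d_NH₃ = 226 cm, d_NH₃ = 226/(1 + 0.3649) = 165.6 cm.
d_HI = 226 − 165.6 = 60.42 cm.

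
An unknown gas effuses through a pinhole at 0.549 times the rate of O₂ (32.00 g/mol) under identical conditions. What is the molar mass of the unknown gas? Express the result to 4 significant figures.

Graham's law gives rate_X/rate_O₂ = √(M_O₂/M_X).
0.549 = √(32.00/M_X)
M_X = 32.00 / 0.549² = 32.00 / 0.3014 = 106.2 g/mol

106.2 g/mol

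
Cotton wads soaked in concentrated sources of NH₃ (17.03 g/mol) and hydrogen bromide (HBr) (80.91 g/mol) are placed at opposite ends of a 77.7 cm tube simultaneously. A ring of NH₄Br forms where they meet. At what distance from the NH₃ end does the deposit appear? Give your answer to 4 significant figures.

The fronts meet when d_NH₃ + d_HBr = L with d_NH₃/d_HBr = √(M_HBr/M_NH₃) (Graham's law). Here √(M_HBr/M_NH₃) = √(80.91/17.03) = 2.180.
With d_NH₃ + d_HBr = 77.7 cm, d_HBr = 77.7/(1 + 2.180) = 24.44 cm.
d_NH₃ = 77.7 − 24.44 = 53.26 cm.

53.26 cm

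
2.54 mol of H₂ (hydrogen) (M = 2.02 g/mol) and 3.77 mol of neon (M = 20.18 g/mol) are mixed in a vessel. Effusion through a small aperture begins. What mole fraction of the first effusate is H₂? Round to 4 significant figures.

The effusion rate of species i is ∝ p_i/√M_i ∝ n_i/√M_i.
Mole fraction of H₂ in the effusate = (n_H₂/√M_H₂) / (n_H₂/√M_H₂ + n_Ne/√M_Ne)
= (2.54/√2.02) / (2.54/√2.02 + 3.77/√20.18) = 1.787/(1.787 + 0.8392) = 0.6805.

0.6805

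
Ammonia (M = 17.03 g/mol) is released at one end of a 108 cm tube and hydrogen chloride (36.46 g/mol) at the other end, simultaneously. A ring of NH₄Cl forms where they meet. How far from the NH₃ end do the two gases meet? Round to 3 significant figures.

64.2 cm

Graham's law gives d_NH₃/d_HCl = rate_NH₃/rate_HCl = √(M_HCl/M_NH₃) = √(36.46/17.03) = 1.463.
With d_NH₃ + d_HCl = 108 cm, d_HCl = 108/(1 + 1.463) = 43.85 cm.
d_NH₃ = 108 − 43.85 = 64.2 cm.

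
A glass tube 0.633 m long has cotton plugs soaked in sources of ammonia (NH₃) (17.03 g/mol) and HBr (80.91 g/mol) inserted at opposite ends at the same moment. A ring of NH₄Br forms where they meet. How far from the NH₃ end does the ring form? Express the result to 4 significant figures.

Distances travelled in equal time are proportional to diffusion rates, so d_NH₃/d_HBr = √(M_HBr/M_NH₃) = √(80.91/17.03) = 2.180.
With d_NH₃ + d_HBr = 0.633 m, d_HBr = 0.633/(1 + 2.180) = 0.1991 m.
d_NH₃ = 0.633 − 0.1991 = 0.4339 m.

0.4339 m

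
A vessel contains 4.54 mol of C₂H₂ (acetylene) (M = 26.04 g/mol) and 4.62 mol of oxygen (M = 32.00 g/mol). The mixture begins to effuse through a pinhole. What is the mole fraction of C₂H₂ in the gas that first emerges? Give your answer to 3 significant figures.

Each component's effusion rate ∝ (its partial pressure)·(1/√M) ∝ n_i/√M_i.
x_C₂H₂(eff) = (n_C₂H₂/√M_C₂H₂) / (n_C₂H₂/√M_C₂H₂ + n_O₂/√M_O₂)
= (4.54/√26.04) / (4.54/√26.04 + 4.62/√32.00) = 0.8897/(0.8897 + 0.8167) = 0.521.

0.521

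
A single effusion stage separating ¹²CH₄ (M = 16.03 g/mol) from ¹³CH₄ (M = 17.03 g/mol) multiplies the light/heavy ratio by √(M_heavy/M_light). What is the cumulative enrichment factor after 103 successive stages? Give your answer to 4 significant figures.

After 103 stages the ratio has grown by (√(17.03/16.03))^103 = (17.03/16.03)^(103/2).
= 1.06238^(103/2) = 22.57.

22.57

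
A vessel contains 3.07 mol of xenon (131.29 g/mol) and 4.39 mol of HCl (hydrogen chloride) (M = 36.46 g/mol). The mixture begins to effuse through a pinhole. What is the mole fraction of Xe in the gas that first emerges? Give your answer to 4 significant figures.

0.2693

Rate_i ∝ x_i/√M_i (Graham's law weighted by mole fraction), so the effusate composition follows n_i/√M_i.
So x_Xe in the escaping gas = (n_Xe/√M_Xe) / Σ(n_i/√M_i)
= (3.07/√131.29) / (3.07/√131.29 + 4.39/√36.46) = 0.2679/(0.2679 + 0.7270) = 0.2693.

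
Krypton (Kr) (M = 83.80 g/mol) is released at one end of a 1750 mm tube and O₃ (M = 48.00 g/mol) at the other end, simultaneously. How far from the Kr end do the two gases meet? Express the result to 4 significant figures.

Distances travelled in equal time are proportional to diffusion rates, so d_Kr/d_O₃ = √(M_O₃/M_Kr) = √(48.00/83.80) = 0.7568.
With d_Kr + d_O₃ = 1750 mm, d_O₃ = 1750/(1 + 0.7568) = 996.1 mm.
d_Kr = 1750 − 996.1 = 753.9 mm.

753.9 mm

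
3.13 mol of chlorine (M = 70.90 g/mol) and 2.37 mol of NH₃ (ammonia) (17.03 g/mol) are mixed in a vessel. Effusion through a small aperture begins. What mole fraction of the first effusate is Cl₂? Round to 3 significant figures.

0.393

Rate_i ∝ x_i/√M_i (Graham's law weighted by mole fraction), so the effusate composition follows n_i/√M_i.
x_Cl₂(eff) = (n_Cl₂/√M_Cl₂) / (n_Cl₂/√M_Cl₂ + n_NH₃/√M_NH₃)
= (3.13/√70.90) / (3.13/√70.90 + 2.37/√17.03) = 0.3717/(0.3717 + 0.5743) = 0.393.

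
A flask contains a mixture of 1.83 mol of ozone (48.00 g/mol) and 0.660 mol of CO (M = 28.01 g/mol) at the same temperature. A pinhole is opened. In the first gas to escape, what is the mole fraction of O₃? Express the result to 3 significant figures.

Each component's effusion rate ∝ (its partial pressure)·(1/√M) ∝ n_i/√M_i.
So x_O₃ in the escaping gas = (n_O₃/√M_O₃) / Σ(n_i/√M_i)
= (1.83/√48.00) / (1.83/√48.00 + 0.660/√28.01) = 0.2641/(0.2641 + 0.1247) = 0.679.

0.679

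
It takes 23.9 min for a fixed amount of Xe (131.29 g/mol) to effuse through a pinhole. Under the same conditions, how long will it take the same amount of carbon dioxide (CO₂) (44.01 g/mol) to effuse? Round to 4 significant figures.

From Graham's law, t_CO₂/t_Xe = √(M_CO₂/M_Xe) = √(44.01/131.29) = √0.3352 = 0.5790.
So the time for CO₂ is 23.9 × 0.5790 = 13.84 min.

13.84 min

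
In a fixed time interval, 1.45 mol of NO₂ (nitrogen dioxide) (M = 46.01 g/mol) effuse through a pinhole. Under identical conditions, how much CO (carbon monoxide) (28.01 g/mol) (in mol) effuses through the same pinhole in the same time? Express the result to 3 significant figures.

Since effusion rate ∝ 1/√M, rate_CO/rate_NO₂ = √(M_NO₂/M_CO) = √(46.01/28.01) = √1.643 = 1.282.
So the amount for CO is 1.45 × 1.282 = 1.86 mol.

1.86 mol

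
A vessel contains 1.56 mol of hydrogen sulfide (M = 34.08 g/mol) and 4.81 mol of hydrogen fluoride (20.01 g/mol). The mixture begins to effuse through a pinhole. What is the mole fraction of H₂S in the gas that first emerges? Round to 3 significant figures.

0.199

Each component's effusion rate ∝ (its partial pressure)·(1/√M) ∝ n_i/√M_i.
Mole fraction of H₂S in the effusate = (n_H₂S/√M_H₂S) / (n_H₂S/√M_H₂S + n_HF/√M_HF)
= (1.56/√34.08) / (1.56/√34.08 + 4.81/√20.01) = 0.2672/(0.2672 + 1.075) = 0.199.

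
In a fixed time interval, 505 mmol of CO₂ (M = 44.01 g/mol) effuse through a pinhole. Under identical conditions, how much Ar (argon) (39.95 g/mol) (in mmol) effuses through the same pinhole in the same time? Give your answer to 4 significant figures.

530.0 mmol

By Graham's law, rate_Ar/rate_CO₂ = √(M_CO₂/M_Ar) = √(44.01/39.95) = √1.102 = 1.050.
So the amount for Ar is 505 × 1.050 = 530.0 mmol.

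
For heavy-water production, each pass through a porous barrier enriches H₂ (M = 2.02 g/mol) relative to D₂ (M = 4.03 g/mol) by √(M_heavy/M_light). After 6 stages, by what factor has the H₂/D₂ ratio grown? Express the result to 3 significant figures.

The single-stage factor is √(M_heavy/M_light), so 6 stages give [√(4.03/2.02)]^6 = (4.03/2.02)^(6/2).
= 1.99505^3 = 7.94.

7.94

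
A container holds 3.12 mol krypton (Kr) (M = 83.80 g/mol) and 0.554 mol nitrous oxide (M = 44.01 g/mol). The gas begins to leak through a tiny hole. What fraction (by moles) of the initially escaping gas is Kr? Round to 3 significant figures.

0.803

Effusion rate of each component ∝ n_i/√M_i (partial pressure × 1/√M).
x_Kr(eff) = (n_Kr/√M_Kr) / (n_Kr/√M_Kr + n_N₂O/√M_N₂O)
= (3.12/√83.80) / (3.12/√83.80 + 0.554/√44.01) = 0.3408/(0.3408 + 0.08351) = 0.803.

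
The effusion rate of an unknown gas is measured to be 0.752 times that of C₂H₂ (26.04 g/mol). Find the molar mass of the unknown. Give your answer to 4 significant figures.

From Graham's law, rate_X/rate_C₂H₂ = √(M_C₂H₂/M_X).
0.752 = √(26.04/M_X)
M_X = 26.04 / 0.752² = 26.04 / 0.5655 = 46.05 g/mol

46.05 g/mol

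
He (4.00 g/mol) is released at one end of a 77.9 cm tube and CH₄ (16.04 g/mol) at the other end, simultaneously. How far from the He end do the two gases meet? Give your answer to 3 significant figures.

52.0 cm

The fronts meet when d_He + d_CH₄ = L with d_He/d_CH₄ = √(M_CH₄/M_He) (Graham's law). Here √(M_CH₄/M_He) = √(16.04/4.00) = 2.002.
With d_He + d_CH₄ = 77.9 cm, d_CH₄ = 77.9/(1 + 2.002) = 25.95 cm.
d_He = 77.9 − 25.95 = 52.0 cm.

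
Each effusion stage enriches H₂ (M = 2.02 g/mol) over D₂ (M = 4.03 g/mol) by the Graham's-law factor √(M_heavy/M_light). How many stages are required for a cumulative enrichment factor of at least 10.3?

Per stage α = (4.03/2.02)^(1/2) = 1.99505^0.5, giving ln α = 0.3453.
Need α^N ≥ 10.3 ⇒ N ≥ ln(10.3) / ln α = 2.332 / 0.3453 = 6.75.
So at least 7 stages are needed.

7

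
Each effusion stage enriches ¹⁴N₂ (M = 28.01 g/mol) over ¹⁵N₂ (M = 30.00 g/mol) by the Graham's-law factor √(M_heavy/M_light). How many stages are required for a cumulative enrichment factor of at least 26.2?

96

Single-stage factor α = √(30.00/28.01), so ln α = ½ ln(1.07105) = 0.03432.
Need α^N ≥ 26.2 ⇒ N ≥ ln(26.2) / ln α = 3.266 / 0.03432 = 95.16.
Rounding up, N = 96 stages.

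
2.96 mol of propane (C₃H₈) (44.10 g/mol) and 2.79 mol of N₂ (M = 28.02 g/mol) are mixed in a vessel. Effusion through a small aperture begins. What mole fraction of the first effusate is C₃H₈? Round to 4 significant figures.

0.4582

Each component's effusion rate ∝ (its partial pressure)·(1/√M) ∝ n_i/√M_i.
So x_C₃H₈ in the escaping gas = (n_C₃H₈/√M_C₃H₈) / Σ(n_i/√M_i)
= (2.96/√44.10) / (2.96/√44.10 + 2.79/√28.02) = 0.4457/(0.4457 + 0.5271) = 0.4582.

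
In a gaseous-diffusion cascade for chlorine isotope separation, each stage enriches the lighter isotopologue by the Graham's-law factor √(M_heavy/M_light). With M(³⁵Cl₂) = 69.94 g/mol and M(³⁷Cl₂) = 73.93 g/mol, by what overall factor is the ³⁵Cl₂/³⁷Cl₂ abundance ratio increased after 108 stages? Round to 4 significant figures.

The single-stage factor is √(M_heavy/M_light), so 108 stages give [√(73.93/69.94)]^108 = (73.93/69.94)^(108/2).
= 1.05705^54 = 20.00.

20.00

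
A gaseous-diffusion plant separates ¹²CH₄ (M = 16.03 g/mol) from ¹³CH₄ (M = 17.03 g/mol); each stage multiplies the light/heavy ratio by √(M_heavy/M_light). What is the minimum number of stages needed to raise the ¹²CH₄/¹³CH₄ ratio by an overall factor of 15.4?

91

With α = √(17.03/16.03) per stage, ln α = ½ ln(1.06238) = 0.03026.
Need α^N ≥ 15.4 ⇒ N ≥ ln(15.4) / ln α = 2.734 / 0.03026 = 90.37.
So at least 91 stages are needed.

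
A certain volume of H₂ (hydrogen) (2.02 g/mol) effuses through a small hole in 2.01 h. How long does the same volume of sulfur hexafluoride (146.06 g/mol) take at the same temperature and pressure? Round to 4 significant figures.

17.09 h

Since effusion rate ∝ 1/√M, t_SF₆/t_H₂ = √(M_SF₆/M_H₂) = √(146.06/2.02) = √72.31 = 8.503.
So the time for SF₆ is 2.01 × 8.503 = 17.09 h.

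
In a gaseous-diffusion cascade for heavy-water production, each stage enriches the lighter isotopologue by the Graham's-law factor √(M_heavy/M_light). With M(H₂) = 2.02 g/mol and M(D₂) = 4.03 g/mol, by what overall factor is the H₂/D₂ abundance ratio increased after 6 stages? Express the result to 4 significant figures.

Each stage multiplies the ratio by α = √(4.03/2.02), so after 6 stages the overall factor is α^6 = (4.03/2.02)^(6/2).
= 1.99505^3 = 7.941.

7.941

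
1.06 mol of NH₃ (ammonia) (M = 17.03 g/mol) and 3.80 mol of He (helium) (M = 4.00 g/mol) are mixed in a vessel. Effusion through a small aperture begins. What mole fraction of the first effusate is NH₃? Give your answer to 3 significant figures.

The effusion rate of species i is ∝ p_i/√M_i ∝ n_i/√M_i.
So x_NH₃ in the escaping gas = (n_NH₃/√M_NH₃) / Σ(n_i/√M_i)
= (1.06/√17.03) / (1.06/√17.03 + 3.80/√4.00) = 0.2569/(0.2569 + 1.900) = 0.119.

0.119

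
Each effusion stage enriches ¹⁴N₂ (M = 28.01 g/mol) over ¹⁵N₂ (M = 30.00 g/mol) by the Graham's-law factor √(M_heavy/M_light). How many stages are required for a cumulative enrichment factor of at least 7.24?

Per stage α = (30.00/28.01)^(1/2) = 1.07105^0.5, giving ln α = 0.03432.
Need α^N ≥ 7.24 ⇒ N ≥ ln(7.24) / ln α = 1.980 / 0.03432 = 57.68.
Rounding up, N = 58 stages.

58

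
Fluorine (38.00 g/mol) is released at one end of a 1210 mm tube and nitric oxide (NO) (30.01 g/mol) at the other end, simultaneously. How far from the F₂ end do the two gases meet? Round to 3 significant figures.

569 mm

In equal time, each gas travels a distance ∝ its rate ∝ 1/√M, so d_F₂/d_NO = √(M_NO/M_F₂) = √(30.01/38.00) = 0.8887.
With d_F₂ + d_NO = 1210 mm, d_NO = 1210/(1 + 0.8887) = 640.7 mm.
d_F₂ = 1210 − 640.7 = 569 mm.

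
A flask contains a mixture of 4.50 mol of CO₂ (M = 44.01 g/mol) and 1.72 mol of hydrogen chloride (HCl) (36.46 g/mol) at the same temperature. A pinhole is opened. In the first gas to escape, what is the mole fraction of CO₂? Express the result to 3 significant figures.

0.704

Effusion rate of each component ∝ n_i/√M_i (partial pressure × 1/√M).
So x_CO₂ in the escaping gas = (n_CO₂/√M_CO₂) / Σ(n_i/√M_i)
= (4.50/√44.01) / (4.50/√44.01 + 1.72/√36.46) = 0.6783/(0.6783 + 0.2849) = 0.704.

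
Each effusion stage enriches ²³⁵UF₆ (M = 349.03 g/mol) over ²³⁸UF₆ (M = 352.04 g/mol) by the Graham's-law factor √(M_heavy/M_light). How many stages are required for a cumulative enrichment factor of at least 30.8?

With α = √(352.04/349.03) per stage, ln α = ½ ln(1.00862) = 0.004293.
Need α^N ≥ 30.8 ⇒ N ≥ ln(30.8) / ln α = 3.428 / 0.004293 = 798.31.
Minimum whole number of stages: N = 799.

799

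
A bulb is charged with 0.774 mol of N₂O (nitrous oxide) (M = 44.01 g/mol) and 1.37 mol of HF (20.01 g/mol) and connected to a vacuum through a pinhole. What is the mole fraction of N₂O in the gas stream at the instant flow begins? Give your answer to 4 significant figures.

Each component's effusion rate ∝ (its partial pressure)·(1/√M) ∝ n_i/√M_i.
So x_N₂O in the escaping gas = (n_N₂O/√M_N₂O) / Σ(n_i/√M_i)
= (0.774/√44.01) / (0.774/√44.01 + 1.37/√20.01) = 0.1167/(0.1167 + 0.3063) = 0.2759.

0.2759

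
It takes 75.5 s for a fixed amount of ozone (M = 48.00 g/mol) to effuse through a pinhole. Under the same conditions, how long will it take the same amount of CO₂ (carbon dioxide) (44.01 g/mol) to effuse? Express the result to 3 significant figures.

72.3 s

From Graham's law, t_CO₂/t_O₃ = √(M_CO₂/M_O₃) = √(44.01/48.00) = √0.9169 = 0.9575.
So the time for CO₂ is 75.5 × 0.9575 = 72.3 s.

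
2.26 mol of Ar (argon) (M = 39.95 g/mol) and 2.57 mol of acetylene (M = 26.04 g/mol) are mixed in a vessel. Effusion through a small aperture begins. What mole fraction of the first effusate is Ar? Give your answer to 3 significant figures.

Effusion rate of each component ∝ n_i/√M_i (partial pressure × 1/√M).
So x_Ar in the escaping gas = (n_Ar/√M_Ar) / Σ(n_i/√M_i)
= (2.26/√39.95) / (2.26/√39.95 + 2.57/√26.04) = 0.3576/(0.3576 + 0.5036) = 0.415.

0.415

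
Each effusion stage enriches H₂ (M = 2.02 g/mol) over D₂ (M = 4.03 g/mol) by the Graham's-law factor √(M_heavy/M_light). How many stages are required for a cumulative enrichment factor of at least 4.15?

Per stage α = (4.03/2.02)^(1/2) = 1.99505^0.5, giving ln α = 0.3453.
Need α^N ≥ 4.15 ⇒ N ≥ ln(4.15) / ln α = 1.423 / 0.3453 = 4.12.
Minimum whole number of stages: N = 5.

5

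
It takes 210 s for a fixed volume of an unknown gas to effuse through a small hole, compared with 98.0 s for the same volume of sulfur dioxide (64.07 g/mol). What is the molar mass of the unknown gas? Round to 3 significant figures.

By Graham's law, t_X/t_SO₂ = √(M_X/M_SO₂).
210/98.0 = 2.143 = √(M_X/64.07)
M_X = 64.07 × 2.143² = 64.07 × 4.592 = 294 g/mol

294 g/mol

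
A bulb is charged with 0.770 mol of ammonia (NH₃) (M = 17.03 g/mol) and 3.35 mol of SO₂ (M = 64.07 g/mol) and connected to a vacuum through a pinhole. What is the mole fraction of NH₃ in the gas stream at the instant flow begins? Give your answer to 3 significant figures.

Each component's effusion rate ∝ (its partial pressure)·(1/√M) ∝ n_i/√M_i.
Mole fraction of NH₃ in the effusate = (n_NH₃/√M_NH₃) / (n_NH₃/√M_NH₃ + n_SO₂/√M_SO₂)
= (0.770/√17.03) / (0.770/√17.03 + 3.35/√64.07) = 0.1866/(0.1866 + 0.4185) = 0.308.

0.308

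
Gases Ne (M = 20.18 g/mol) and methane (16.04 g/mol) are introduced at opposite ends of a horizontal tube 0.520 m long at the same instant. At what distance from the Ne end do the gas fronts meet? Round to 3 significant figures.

The fronts meet when d_Ne + d_CH₄ = L with d_Ne/d_CH₄ = √(M_CH₄/M_Ne) (Graham's law). Here √(M_CH₄/M_Ne) = √(16.04/20.18) = 0.8915.
With d_Ne + d_CH₄ = 0.520 m, d_CH₄ = 0.520/(1 + 0.8915) = 0.2749 m.
d_Ne = 0.520 − 0.2749 = 0.245 m.

0.245 m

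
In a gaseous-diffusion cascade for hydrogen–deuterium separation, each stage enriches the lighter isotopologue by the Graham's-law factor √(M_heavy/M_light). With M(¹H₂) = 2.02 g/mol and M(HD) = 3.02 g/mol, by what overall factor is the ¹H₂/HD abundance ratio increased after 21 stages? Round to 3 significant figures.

68.2

Overall factor = α^21 with α = √(3.02/2.02), i.e. (3.02/2.02)^(21/2).
= 1.49505^(21/2) = 68.2.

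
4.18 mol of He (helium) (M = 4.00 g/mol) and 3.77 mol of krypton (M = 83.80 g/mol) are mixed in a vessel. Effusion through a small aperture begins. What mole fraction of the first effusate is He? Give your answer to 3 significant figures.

0.835

Effusion rate of each component ∝ n_i/√M_i (partial pressure × 1/√M).
Mole fraction of He in the effusate = (n_He/√M_He) / (n_He/√M_He + n_Kr/√M_Kr)
= (4.18/√4.00) / (4.18/√4.00 + 3.77/√83.80) = 2.090/(2.090 + 0.4118) = 0.835.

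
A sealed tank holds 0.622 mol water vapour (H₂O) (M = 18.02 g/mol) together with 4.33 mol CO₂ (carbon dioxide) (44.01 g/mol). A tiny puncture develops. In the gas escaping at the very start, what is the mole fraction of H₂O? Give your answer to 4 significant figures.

Each component's effusion rate ∝ (its partial pressure)·(1/√M) ∝ n_i/√M_i.
Mole fraction of H₂O in the effusate = (n_H₂O/√M_H₂O) / (n_H₂O/√M_H₂O + n_CO₂/√M_CO₂)
= (0.622/√18.02) / (0.622/√18.02 + 4.33/√44.01) = 0.1465/(0.1465 + 0.6527) = 0.1833.

0.1833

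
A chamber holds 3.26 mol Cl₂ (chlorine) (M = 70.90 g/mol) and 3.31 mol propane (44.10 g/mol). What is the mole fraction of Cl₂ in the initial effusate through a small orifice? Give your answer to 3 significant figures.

0.437

Each component's effusion rate ∝ (its partial pressure)·(1/√M) ∝ n_i/√M_i.
So x_Cl₂ in the escaping gas = (n_Cl₂/√M_Cl₂) / Σ(n_i/√M_i)
= (3.26/√70.90) / (3.26/√70.90 + 3.31/√44.10) = 0.3872/(0.3872 + 0.4984) = 0.437.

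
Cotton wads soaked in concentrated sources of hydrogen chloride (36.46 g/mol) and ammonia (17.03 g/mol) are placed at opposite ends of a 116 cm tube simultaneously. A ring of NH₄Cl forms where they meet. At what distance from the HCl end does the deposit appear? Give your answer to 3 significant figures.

47.1 cm

In equal time, each gas travels a distance ∝ its rate ∝ 1/√M, so d_HCl/d_NH₃ = √(M_NH₃/M_HCl) = √(17.03/36.46) = 0.6834.
With d_HCl + d_NH₃ = 116 cm, d_NH₃ = 116/(1 + 0.6834) = 68.91 cm.
d_HCl = 116 − 68.91 = 47.1 cm.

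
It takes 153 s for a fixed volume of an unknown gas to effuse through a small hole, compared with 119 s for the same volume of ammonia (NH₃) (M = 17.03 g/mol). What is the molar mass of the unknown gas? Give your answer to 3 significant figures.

By Graham's law, t_X/t_NH₃ = √(M_X/M_NH₃).
153/119 = 1.286 = √(M_X/17.03)
M_X = 17.03 × 1.286² = 17.03 × 1.653 = 28.2 g/mol

28.2 g/mol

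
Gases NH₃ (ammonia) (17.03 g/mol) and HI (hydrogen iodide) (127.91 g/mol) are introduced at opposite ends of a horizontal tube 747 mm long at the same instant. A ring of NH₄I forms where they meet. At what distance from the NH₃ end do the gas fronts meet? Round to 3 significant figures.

The fronts meet when d_NH₃ + d_HI = L with d_NH₃/d_HI = √(M_HI/M_NH₃) (Graham's law). Here √(M_HI/M_NH₃) = √(127.91/17.03) = 2.741.
With d_NH₃ + d_HI = 747 mm, d_HI = 747/(1 + 2.741) = 199.7 mm.
d_NH₃ = 747 − 199.7 = 547 mm.

547 mm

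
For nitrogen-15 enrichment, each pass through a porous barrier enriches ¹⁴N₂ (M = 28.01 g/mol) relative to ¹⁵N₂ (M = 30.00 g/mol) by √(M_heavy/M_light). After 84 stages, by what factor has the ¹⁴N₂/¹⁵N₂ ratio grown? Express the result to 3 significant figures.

Overall factor = α^84 with α = √(30.00/28.01), i.e. (30.00/28.01)^(84/2).
= 1.07105^42 = 17.9.

17.9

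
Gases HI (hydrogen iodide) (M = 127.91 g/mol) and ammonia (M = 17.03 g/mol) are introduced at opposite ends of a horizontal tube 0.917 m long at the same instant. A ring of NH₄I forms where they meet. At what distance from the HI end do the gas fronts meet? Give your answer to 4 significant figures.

0.2451 m

In equal time, each gas travels a distance ∝ its rate ∝ 1/√M, so d_HI/d_NH₃ = √(M_NH₃/M_HI) = √(17.03/127.91) = 0.3649.
With d_HI + d_NH₃ = 0.917 m, d_NH₃ = 0.917/(1 + 0.3649) = 0.6719 m.
d_HI = 0.917 − 0.6719 = 0.2451 m.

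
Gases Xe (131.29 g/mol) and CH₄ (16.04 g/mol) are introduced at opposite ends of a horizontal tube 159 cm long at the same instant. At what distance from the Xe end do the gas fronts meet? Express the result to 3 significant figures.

Graham's law gives d_Xe/d_CH₄ = rate_Xe/rate_CH₄ = √(M_CH₄/M_Xe) = √(16.04/131.29) = 0.3495.
With d_Xe + d_CH₄ = 159 cm, d_CH₄ = 159/(1 + 0.3495) = 117.8 cm.
d_Xe = 159 − 117.8 = 41.2 cm.

41.2 cm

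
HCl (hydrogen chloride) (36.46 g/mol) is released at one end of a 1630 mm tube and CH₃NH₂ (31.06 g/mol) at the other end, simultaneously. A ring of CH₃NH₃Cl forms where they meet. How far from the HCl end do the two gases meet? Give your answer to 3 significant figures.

782 mm

Graham's law gives d_HCl/d_CH₃NH₂ = rate_HCl/rate_CH₃NH₂ = √(M_CH₃NH₂/M_HCl) = √(31.06/36.46) = 0.9230.
With d_HCl + d_CH₃NH₂ = 1630 mm, d_CH₃NH₂ = 1630/(1 + 0.9230) = 847.6 mm.
d_HCl = 1630 − 847.6 = 782 mm.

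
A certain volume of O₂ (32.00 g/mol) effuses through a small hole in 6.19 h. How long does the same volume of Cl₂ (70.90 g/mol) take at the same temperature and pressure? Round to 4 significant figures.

9.214 h

Graham's law gives t_Cl₂/t_O₂ = √(M_Cl₂/M_O₂) = √(70.90/32.00) = √2.216 = 1.488.
So the time for Cl₂ is 6.19 × 1.488 = 9.214 h.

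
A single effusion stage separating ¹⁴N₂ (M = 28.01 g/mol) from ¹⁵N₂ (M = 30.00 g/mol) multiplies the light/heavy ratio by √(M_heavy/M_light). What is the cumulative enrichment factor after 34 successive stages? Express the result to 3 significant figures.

Each stage multiplies the ratio by α = √(30.00/28.01), so after 34 stages the overall factor is α^34 = (30.00/28.01)^(34/2).
= 1.07105^17 = 3.21.

3.21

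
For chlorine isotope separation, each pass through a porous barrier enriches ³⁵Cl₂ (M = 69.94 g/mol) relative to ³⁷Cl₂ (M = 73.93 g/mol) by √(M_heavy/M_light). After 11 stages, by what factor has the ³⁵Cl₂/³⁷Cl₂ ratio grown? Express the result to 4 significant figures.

1.357

Overall factor = α^11 with α = √(73.93/69.94), i.e. (73.93/69.94)^(11/2).
= 1.05705^(11/2) = 1.357.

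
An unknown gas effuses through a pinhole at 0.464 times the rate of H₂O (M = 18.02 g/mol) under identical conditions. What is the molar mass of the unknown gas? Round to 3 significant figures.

By Graham's law, rate_X/rate_H₂O = √(M_H₂O/M_X).
0.464 = √(18.02/M_X)
M_X = 18.02 / 0.464² = 18.02 / 0.2153 = 83.7 g/mol

83.7 g/mol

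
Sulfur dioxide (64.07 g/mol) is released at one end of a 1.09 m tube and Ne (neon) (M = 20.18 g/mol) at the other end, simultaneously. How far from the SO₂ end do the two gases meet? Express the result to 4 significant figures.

Graham's law gives d_SO₂/d_Ne = rate_SO₂/rate_Ne = √(M_Ne/M_SO₂) = √(20.18/64.07) = 0.5612.
With d_SO₂ + d_Ne = 1.09 m, d_Ne = 1.09/(1 + 0.5612) = 0.6982 m.
d_SO₂ = 1.09 − 0.6982 = 0.3918 m.

0.3918 m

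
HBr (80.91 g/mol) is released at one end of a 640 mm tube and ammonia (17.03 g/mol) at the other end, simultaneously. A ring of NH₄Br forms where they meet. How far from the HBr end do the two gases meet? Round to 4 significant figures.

The fronts meet when d_HBr + d_NH₃ = L with d_HBr/d_NH₃ = √(M_NH₃/M_HBr) (Graham's law). Here √(M_NH₃/M_HBr) = √(17.03/80.91) = 0.4588.
With d_HBr + d_NH₃ = 640 mm, d_NH₃ = 640/(1 + 0.4588) = 438.7 mm.
d_HBr = 640 − 438.7 = 201.3 mm.

201.3 mm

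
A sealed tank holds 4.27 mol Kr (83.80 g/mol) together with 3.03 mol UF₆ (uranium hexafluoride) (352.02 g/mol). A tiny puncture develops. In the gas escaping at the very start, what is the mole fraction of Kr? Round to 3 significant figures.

0.743

Rate_i ∝ x_i/√M_i (Graham's law weighted by mole fraction), so the effusate composition follows n_i/√M_i.
Mole fraction of Kr in the effusate = (n_Kr/√M_Kr) / (n_Kr/√M_Kr + n_UF₆/√M_UF₆)
= (4.27/√83.80) / (4.27/√83.80 + 3.03/√352.02) = 0.4665/(0.4665 + 0.1615) = 0.743.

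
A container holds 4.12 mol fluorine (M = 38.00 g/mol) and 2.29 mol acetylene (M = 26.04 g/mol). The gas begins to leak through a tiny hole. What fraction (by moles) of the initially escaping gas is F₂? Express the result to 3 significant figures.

The effusion rate of species i is ∝ p_i/√M_i ∝ n_i/√M_i.
x_F₂(eff) = (n_F₂/√M_F₂) / (n_F₂/√M_F₂ + n_C₂H₂/√M_C₂H₂)
= (4.12/√38.00) / (4.12/√38.00 + 2.29/√26.04) = 0.6684/(0.6684 + 0.4488) = 0.598.

0.598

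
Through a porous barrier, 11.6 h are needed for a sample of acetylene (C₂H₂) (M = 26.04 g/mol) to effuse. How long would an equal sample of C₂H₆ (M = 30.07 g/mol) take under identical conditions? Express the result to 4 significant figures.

Since effusion rate ∝ 1/√M, t_C₂H₆/t_C₂H₂ = √(M_C₂H₆/M_C₂H₂) = √(30.07/26.04) = √1.155 = 1.075.
So the time for C₂H₆ is 11.6 × 1.075 = 12.47 h.

12.47 h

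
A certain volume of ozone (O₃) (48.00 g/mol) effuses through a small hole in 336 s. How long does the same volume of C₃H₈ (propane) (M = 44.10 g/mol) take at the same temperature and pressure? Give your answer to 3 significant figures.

By Graham's law, t_C₃H₈/t_O₃ = √(M_C₃H₈/M_O₃) = √(44.10/48.00) = √0.9188 = 0.9585.
So the time for C₃H₈ is 336 × 0.9585 = 322 s.

322 s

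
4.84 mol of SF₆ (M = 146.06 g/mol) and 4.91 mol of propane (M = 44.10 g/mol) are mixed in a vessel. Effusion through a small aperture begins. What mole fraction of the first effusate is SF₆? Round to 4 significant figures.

0.3513

Effusion rate of each component ∝ n_i/√M_i (partial pressure × 1/√M).
x_SF₆(eff) = (n_SF₆/√M_SF₆) / (n_SF₆/√M_SF₆ + n_C₃H₈/√M_C₃H₈)
= (4.84/√146.06) / (4.84/√146.06 + 4.91/√44.10) = 0.4005/(0.4005 + 0.7394) = 0.3513.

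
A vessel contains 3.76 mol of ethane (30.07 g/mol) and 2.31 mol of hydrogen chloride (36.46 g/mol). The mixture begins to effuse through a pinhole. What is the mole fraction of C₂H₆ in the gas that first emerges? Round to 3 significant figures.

0.642

Effusion rate of each component ∝ n_i/√M_i (partial pressure × 1/√M).
So x_C₂H₆ in the escaping gas = (n_C₂H₆/√M_C₂H₆) / Σ(n_i/√M_i)
= (3.76/√30.07) / (3.76/√30.07 + 2.31/√36.46) = 0.6857/(0.6857 + 0.3826) = 0.642.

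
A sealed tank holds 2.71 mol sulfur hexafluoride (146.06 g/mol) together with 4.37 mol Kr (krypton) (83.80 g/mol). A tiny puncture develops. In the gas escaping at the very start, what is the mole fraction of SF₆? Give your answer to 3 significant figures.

Each component's effusion rate ∝ (its partial pressure)·(1/√M) ∝ n_i/√M_i.
x_SF₆(eff) = (n_SF₆/√M_SF₆) / (n_SF₆/√M_SF₆ + n_Kr/√M_Kr)
= (2.71/√146.06) / (2.71/√146.06 + 4.37/√83.80) = 0.2242/(0.2242 + 0.4774) = 0.320.

0.320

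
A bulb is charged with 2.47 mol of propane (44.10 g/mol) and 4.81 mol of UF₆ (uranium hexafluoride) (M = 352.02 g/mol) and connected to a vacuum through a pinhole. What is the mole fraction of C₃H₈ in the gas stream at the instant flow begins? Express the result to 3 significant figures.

0.592

Each component's effusion rate ∝ (its partial pressure)·(1/√M) ∝ n_i/√M_i.
So x_C₃H₈ in the escaping gas = (n_C₃H₈/√M_C₃H₈) / Σ(n_i/√M_i)
= (2.47/√44.10) / (2.47/√44.10 + 4.81/√352.02) = 0.3719/(0.3719 + 0.2564) = 0.592.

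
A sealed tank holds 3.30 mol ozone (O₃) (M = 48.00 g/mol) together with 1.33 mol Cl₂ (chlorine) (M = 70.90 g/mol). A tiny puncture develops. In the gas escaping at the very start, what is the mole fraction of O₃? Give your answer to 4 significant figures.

Each component's effusion rate ∝ (its partial pressure)·(1/√M) ∝ n_i/√M_i.
x_O₃(eff) = (n_O₃/√M_O₃) / (n_O₃/√M_O₃ + n_Cl₂/√M_Cl₂)
= (3.30/√48.00) / (3.30/√48.00 + 1.33/√70.90) = 0.4763/(0.4763 + 0.1580) = 0.7510.

0.7510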